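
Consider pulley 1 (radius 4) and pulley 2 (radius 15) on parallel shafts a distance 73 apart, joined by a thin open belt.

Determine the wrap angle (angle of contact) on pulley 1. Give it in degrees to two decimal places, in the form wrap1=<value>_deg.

open belt: β = asin((r2−r1)/C) = asin(11/73) = 8.6666°
wrap1 = π − 2β = 162.6668°
wrap2 = π + 2β = 197.3332°

wrap1=162.67_deg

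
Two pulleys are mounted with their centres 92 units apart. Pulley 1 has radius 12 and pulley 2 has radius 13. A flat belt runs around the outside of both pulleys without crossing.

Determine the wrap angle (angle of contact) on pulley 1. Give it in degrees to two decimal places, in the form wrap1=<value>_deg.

open belt: β = asin((r2−r1)/C) = asin(1/92) = 0.6228°
wrap1 = π − 2β = 178.7544°
wrap2 = π + 2β = 181.2456°

wrap1=178.75_deg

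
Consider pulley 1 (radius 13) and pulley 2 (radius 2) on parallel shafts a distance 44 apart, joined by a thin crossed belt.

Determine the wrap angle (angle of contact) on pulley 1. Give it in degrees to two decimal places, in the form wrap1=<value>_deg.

wrap1=219.86_deg

crossed belt: β = asin((r1+r2)/C) = asin(15/44) = 19.9323°
wrap1 = wrap2 = π + 2β = 219.8645°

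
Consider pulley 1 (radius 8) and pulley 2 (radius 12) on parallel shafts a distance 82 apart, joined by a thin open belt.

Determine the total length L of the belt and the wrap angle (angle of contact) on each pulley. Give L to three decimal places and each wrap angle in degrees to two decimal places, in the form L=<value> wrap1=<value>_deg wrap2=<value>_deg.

L=227.027 wrap1=174.41_deg wrap2=185.59_deg

open belt: β = asin((r2−r1)/C) = asin(4/82) = 2.7960°
wrap1 = π − 2β = 174.4079°
wrap2 = π + 2β = 185.5921°
tangent length = C·cosβ = 81.9024
L = r1·wrap1 + r2·wrap2 + 2·C·cosβ = 8·3.0440 + 12·3.2392 + 2·81.9024 = 227.0270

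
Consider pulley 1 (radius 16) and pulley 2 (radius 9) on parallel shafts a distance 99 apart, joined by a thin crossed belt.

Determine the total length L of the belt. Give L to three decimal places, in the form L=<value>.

L=282.887

crossed belt: β = asin((r1+r2)/C) = asin(25/99) = 14.6270°
wrap1 = wrap2 = π + 2β = 209.2540°
tangent length = C·cosβ = 95.7914
L = (r1+r2)·wrap + 2·C·cosβ = 25·3.6522 + 2·95.7914 = 282.8872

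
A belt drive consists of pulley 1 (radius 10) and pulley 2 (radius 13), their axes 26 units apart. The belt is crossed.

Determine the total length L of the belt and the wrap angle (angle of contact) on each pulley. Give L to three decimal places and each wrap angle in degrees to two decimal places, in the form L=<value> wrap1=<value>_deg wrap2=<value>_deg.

crossed belt: β = asin((r1+r2)/C) = asin(23/26) = 62.2042°
wrap1 = wrap2 = π + 2β = 304.4085°
tangent length = C·cosβ = 12.1244
L = (r1+r2)·wrap + 2·C·cosβ = 23·5.3129 + 2·12.1244 = 146.4461

L=146.446 wrap1=304.41_deg wrap2=304.41_deg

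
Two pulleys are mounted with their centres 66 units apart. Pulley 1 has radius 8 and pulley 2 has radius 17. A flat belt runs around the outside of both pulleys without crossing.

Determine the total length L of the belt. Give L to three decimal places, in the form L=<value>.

L=211.769

open belt: β = asin((r2−r1)/C) = asin(9/66) = 7.8375°
wrap1 = π − 2β = 164.3250°
wrap2 = π + 2β = 195.6750°
tangent length = C·cosβ = 65.3835
L = r1·wrap1 + r2·wrap2 + 2·C·cosβ = 8·2.8680 + 17·3.4152 + 2·65.3835 = 211.7690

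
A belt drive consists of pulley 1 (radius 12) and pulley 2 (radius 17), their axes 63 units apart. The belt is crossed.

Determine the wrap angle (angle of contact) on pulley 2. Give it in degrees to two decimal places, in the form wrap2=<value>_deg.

crossed belt: β = asin((r1+r2)/C) = asin(29/63) = 27.4076°
wrap1 = wrap2 = π + 2β = 234.8152°

wrap2=234.82_deg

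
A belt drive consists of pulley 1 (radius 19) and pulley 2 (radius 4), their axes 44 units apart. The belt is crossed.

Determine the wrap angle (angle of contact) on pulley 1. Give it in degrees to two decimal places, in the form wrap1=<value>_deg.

wrap1=243.03_deg

crossed belt: β = asin((r1+r2)/C) = asin(23/44) = 31.5154°
wrap1 = wrap2 = π + 2β = 243.0307°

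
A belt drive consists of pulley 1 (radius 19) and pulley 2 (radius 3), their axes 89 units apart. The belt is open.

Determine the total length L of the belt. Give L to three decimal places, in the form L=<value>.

L=249.999

open belt: β = asin((r2−r1)/C) = asin(-16/89) = -10.3567°
wrap1 = π − 2β = 200.7133°
wrap2 = π + 2β = 159.2867°
tangent length = C·cosβ = 87.5500
L = r1·wrap1 + r2·wrap2 + 2·C·cosβ = 19·3.5031 + 3·2.7801 + 2·87.5500 = 249.9993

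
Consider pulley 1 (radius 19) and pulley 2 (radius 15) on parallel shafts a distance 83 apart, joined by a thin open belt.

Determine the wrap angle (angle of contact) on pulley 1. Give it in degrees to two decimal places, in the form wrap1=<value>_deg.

open belt: β = asin((r2−r1)/C) = asin(-4/83) = -2.7623°
wrap1 = π − 2β = 185.5246°
wrap2 = π + 2β = 174.4754°

wrap1=185.52_deg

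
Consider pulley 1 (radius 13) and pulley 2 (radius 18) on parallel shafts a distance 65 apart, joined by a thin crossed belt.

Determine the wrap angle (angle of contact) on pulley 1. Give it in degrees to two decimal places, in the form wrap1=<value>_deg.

wrap1=236.97_deg

crossed belt: β = asin((r1+r2)/C) = asin(31/65) = 28.4846°
wrap1 = wrap2 = π + 2β = 236.9693°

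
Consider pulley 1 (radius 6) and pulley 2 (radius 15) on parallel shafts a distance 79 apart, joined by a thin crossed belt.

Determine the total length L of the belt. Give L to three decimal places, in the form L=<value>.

L=229.589

crossed belt: β = asin((r1+r2)/C) = asin(21/79) = 15.4158°
wrap1 = wrap2 = π + 2β = 210.8317°
tangent length = C·cosβ = 76.1577
L = (r1+r2)·wrap + 2·C·cosβ = 21·3.6797 + 2·76.1577 = 229.5893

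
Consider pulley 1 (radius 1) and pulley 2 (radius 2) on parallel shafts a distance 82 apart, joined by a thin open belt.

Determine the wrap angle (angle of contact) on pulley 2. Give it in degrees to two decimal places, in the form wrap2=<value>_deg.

open belt: β = asin((r2−r1)/C) = asin(1/82) = 0.6987°
wrap1 = π − 2β = 178.6025°
wrap2 = π + 2β = 181.3975°

wrap2=181.40_deg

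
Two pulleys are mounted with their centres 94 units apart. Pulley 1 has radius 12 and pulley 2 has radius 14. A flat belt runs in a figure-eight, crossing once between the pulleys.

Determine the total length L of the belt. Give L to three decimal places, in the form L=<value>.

crossed belt: β = asin((r1+r2)/C) = asin(26/94) = 16.0571°
wrap1 = wrap2 = π + 2β = 212.1143°
tangent length = C·cosβ = 90.3327
L = (r1+r2)·wrap + 2·C·cosβ = 26·3.7021 + 2·90.3327 = 276.9198

L=276.920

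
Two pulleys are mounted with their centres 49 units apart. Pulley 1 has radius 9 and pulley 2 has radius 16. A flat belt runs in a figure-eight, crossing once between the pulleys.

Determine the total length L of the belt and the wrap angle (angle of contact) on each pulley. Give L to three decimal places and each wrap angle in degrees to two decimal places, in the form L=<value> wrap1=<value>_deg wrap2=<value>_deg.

crossed belt: β = asin((r1+r2)/C) = asin(25/49) = 30.6774°
wrap1 = wrap2 = π + 2β = 241.3548°
tangent length = C·cosβ = 42.1426
L = (r1+r2)·wrap + 2·C·cosβ = 25·4.2124 + 2·42.1426 = 189.5961

L=189.596 wrap1=241.35_deg wrap2=241.35_deg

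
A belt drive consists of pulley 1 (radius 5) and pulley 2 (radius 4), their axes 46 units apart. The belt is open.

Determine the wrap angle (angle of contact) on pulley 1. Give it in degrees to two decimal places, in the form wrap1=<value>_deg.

open belt: β = asin((r2−r1)/C) = asin(-1/46) = -1.2457°
wrap1 = π − 2β = 182.4913°
wrap2 = π + 2β = 177.5087°

wrap1=182.49_deg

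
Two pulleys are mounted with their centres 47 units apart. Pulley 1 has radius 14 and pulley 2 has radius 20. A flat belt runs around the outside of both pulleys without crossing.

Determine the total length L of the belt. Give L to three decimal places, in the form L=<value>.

L=201.581

open belt: β = asin((r2−r1)/C) = asin(6/47) = 7.3344°
wrap1 = π − 2β = 165.3313°
wrap2 = π + 2β = 194.6687°
tangent length = C·cosβ = 46.6154
L = r1·wrap1 + r2·wrap2 + 2·C·cosβ = 14·2.8856 + 20·3.3976 + 2·46.6154 = 201.5812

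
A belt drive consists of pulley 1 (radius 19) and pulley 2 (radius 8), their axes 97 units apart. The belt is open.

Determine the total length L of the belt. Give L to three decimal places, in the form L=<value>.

open belt: β = asin((r2−r1)/C) = asin(-11/97) = -6.5115°
wrap1 = π − 2β = 193.0229°
wrap2 = π + 2β = 166.9771°
tangent length = C·cosβ = 96.3743
L = r1·wrap1 + r2·wrap2 + 2·C·cosβ = 19·3.3689 + 8·2.9143 + 2·96.3743 = 280.0718

L=280.072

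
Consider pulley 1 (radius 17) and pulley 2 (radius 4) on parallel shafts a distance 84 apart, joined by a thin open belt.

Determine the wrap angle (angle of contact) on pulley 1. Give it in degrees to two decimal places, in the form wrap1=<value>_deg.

open belt: β = asin((r2−r1)/C) = asin(-13/84) = -8.9030°
wrap1 = π − 2β = 197.8060°
wrap2 = π + 2β = 162.1940°

wrap1=197.81_deg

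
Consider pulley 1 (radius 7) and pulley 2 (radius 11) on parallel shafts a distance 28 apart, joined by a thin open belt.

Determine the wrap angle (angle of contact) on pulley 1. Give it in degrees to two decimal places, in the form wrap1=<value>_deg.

wrap1=163.57_deg

open belt: β = asin((r2−r1)/C) = asin(4/28) = 8.2132°
wrap1 = π − 2β = 163.5736°
wrap2 = π + 2β = 196.4264°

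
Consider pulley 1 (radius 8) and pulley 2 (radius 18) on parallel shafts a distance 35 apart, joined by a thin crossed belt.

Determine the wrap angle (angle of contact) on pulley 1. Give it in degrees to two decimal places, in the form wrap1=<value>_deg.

crossed belt: β = asin((r1+r2)/C) = asin(26/35) = 47.9754°
wrap1 = wrap2 = π + 2β = 275.9507°

wrap1=275.95_deg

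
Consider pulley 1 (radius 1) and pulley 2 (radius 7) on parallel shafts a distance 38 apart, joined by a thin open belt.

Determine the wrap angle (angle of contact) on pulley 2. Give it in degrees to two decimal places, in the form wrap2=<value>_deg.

wrap2=198.17_deg

open belt: β = asin((r2−r1)/C) = asin(6/38) = 9.0847°
wrap1 = π − 2β = 161.8306°
wrap2 = π + 2β = 198.1694°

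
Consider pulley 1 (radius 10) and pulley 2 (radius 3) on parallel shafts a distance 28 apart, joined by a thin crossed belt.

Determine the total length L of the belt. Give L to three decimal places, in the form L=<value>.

crossed belt: β = asin((r1+r2)/C) = asin(13/28) = 27.6640°
wrap1 = wrap2 = π + 2β = 235.3280°
tangent length = C·cosβ = 24.7992
L = (r1+r2)·wrap + 2·C·cosβ = 13·4.1072 + 2·24.7992 = 102.9926

L=102.993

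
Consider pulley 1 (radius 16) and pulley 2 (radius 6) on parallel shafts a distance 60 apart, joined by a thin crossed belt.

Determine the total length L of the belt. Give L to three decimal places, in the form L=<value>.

crossed belt: β = asin((r1+r2)/C) = asin(22/60) = 21.5102°
wrap1 = wrap2 = π + 2β = 223.0204°
tangent length = C·cosβ = 55.8211
L = (r1+r2)·wrap + 2·C·cosβ = 22·3.8924 + 2·55.8211 = 197.2760

L=197.276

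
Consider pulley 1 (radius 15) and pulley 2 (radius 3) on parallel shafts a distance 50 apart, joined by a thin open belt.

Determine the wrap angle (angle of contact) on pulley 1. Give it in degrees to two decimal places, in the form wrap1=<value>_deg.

open belt: β = asin((r2−r1)/C) = asin(-12/50) = -13.8865°
wrap1 = π − 2β = 207.7731°
wrap2 = π + 2β = 152.2269°

wrap1=207.77_deg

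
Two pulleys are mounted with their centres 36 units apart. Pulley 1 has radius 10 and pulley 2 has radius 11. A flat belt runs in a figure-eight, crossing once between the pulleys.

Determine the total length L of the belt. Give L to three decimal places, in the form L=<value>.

crossed belt: β = asin((r1+r2)/C) = asin(21/36) = 35.6853°
wrap1 = wrap2 = π + 2β = 251.3707°
tangent length = C·cosβ = 29.2404
L = (r1+r2)·wrap + 2·C·cosβ = 21·4.3872 + 2·29.2404 = 150.6129

L=150.613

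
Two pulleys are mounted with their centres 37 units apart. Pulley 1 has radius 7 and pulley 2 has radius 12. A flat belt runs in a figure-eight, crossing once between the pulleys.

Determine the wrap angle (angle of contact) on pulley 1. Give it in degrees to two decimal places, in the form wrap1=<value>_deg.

crossed belt: β = asin((r1+r2)/C) = asin(19/37) = 30.8981°
wrap1 = wrap2 = π + 2β = 241.7963°

wrap1=241.80_deg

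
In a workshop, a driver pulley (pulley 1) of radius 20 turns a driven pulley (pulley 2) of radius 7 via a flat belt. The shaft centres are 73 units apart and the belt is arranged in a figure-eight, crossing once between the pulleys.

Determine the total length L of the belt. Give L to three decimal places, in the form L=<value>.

crossed belt: β = asin((r1+r2)/C) = asin(27/73) = 21.7072°
wrap1 = wrap2 = π + 2β = 223.4143°
tangent length = C·cosβ = 67.8233
L = (r1+r2)·wrap + 2·C·cosβ = 27·3.8993 + 2·67.8233 = 240.9281

L=240.928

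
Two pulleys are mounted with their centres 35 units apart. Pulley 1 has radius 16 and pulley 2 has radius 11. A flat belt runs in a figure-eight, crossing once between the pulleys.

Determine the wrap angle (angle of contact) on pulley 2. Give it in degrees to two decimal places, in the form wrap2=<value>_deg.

wrap2=280.96_deg

crossed belt: β = asin((r1+r2)/C) = asin(27/35) = 50.4823°
wrap1 = wrap2 = π + 2β = 280.9647°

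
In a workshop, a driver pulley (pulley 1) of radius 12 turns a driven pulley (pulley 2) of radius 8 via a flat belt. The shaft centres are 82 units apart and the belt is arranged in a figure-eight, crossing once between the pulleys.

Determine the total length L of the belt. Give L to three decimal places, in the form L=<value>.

L=231.735

crossed belt: β = asin((r1+r2)/C) = asin(20/82) = 14.1170°
wrap1 = wrap2 = π + 2β = 208.2340°
tangent length = C·cosβ = 79.5236
L = (r1+r2)·wrap + 2·C·cosβ = 20·3.6344 + 2·79.5236 = 231.7345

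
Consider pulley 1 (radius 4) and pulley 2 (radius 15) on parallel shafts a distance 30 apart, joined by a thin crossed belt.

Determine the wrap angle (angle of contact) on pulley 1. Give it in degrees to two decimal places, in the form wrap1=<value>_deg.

crossed belt: β = asin((r1+r2)/C) = asin(19/30) = 39.2965°
wrap1 = wrap2 = π + 2β = 258.5930°

wrap1=258.59_deg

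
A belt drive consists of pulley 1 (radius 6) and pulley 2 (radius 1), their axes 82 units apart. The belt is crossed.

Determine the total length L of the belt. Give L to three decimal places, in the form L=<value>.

L=186.589

crossed belt: β = asin((r1+r2)/C) = asin(7/82) = 4.8971°
wrap1 = wrap2 = π + 2β = 189.7941°
tangent length = C·cosβ = 81.7007
L = (r1+r2)·wrap + 2·C·cosβ = 7·3.3125 + 2·81.7007 = 186.5891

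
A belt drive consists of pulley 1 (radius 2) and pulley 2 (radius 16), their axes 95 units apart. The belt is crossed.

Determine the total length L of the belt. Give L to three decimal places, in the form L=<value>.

L=249.970

crossed belt: β = asin((r1+r2)/C) = asin(18/95) = 10.9221°
wrap1 = wrap2 = π + 2β = 201.8441°
tangent length = C·cosβ = 93.2792
L = (r1+r2)·wrap + 2·C·cosβ = 18·3.5228 + 2·93.2792 = 249.9695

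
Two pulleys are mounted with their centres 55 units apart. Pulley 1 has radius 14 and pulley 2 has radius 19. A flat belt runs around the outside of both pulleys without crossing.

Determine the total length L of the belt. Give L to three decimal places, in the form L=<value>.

open belt: β = asin((r2−r1)/C) = asin(5/55) = 5.2159°
wrap1 = π − 2β = 169.5682°
wrap2 = π + 2β = 190.4318°
tangent length = C·cosβ = 54.7723
L = r1·wrap1 + r2·wrap2 + 2·C·cosβ = 14·2.9595 + 19·3.3237 + 2·54.7723 = 214.1274

L=214.127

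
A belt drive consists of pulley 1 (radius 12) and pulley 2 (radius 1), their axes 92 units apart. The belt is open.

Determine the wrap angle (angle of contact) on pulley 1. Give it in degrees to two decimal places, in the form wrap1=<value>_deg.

open belt: β = asin((r2−r1)/C) = asin(-11/92) = -6.8670°
wrap1 = π − 2β = 193.7340°
wrap2 = π + 2β = 166.2660°

wrap1=193.73_deg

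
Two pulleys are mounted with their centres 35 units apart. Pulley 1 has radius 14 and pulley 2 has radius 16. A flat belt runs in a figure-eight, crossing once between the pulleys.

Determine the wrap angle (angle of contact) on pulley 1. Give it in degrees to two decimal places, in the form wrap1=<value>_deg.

crossed belt: β = asin((r1+r2)/C) = asin(30/35) = 58.9973°
wrap1 = wrap2 = π + 2β = 297.9946°

wrap1=297.99_deg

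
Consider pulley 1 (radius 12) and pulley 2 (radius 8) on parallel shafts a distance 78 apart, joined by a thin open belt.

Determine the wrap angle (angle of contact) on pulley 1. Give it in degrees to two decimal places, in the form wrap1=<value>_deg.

open belt: β = asin((r2−r1)/C) = asin(-4/78) = -2.9395°
wrap1 = π − 2β = 185.8791°
wrap2 = π + 2β = 174.1209°

wrap1=185.88_deg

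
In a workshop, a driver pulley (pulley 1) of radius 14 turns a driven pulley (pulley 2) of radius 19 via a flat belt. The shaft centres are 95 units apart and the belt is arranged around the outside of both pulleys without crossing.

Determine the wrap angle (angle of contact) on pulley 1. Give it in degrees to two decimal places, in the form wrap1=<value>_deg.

open belt: β = asin((r2−r1)/C) = asin(5/95) = 3.0170°
wrap1 = π − 2β = 173.9661°
wrap2 = π + 2β = 186.0339°

wrap1=173.97_deg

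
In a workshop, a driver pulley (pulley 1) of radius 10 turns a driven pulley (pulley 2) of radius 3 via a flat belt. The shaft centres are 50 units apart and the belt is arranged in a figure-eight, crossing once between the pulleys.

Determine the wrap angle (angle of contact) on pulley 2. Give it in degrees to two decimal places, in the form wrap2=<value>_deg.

crossed belt: β = asin((r1+r2)/C) = asin(13/50) = 15.0701°
wrap1 = wrap2 = π + 2β = 210.1401°

wrap2=210.14_deg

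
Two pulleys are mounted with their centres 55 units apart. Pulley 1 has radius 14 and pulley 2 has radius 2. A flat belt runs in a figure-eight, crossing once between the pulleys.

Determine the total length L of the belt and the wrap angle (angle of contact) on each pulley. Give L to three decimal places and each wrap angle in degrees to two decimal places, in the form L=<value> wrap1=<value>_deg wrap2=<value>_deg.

L=164.954 wrap1=213.82_deg wrap2=213.82_deg

crossed belt: β = asin((r1+r2)/C) = asin(16/55) = 16.9124°
wrap1 = wrap2 = π + 2β = 213.8248°
tangent length = C·cosβ = 52.6213
L = (r1+r2)·wrap + 2·C·cosβ = 16·3.7319 + 2·52.6213 = 164.9537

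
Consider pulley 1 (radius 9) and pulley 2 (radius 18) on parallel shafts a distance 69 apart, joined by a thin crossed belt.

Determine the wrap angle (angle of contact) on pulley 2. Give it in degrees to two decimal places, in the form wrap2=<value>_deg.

crossed belt: β = asin((r1+r2)/C) = asin(27/69) = 23.0357°
wrap1 = wrap2 = π + 2β = 226.0714°

wrap2=226.07_deg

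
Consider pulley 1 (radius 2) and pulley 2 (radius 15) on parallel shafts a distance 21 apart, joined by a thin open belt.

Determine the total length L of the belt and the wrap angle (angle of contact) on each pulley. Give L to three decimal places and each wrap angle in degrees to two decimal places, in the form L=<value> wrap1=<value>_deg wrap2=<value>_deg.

open belt: β = asin((r2−r1)/C) = asin(13/21) = 38.2466°
wrap1 = π − 2β = 103.5068°
wrap2 = π + 2β = 256.4932°
tangent length = C·cosβ = 16.4924
L = r1·wrap1 + r2·wrap2 + 2·C·cosβ = 2·1.8065 + 15·4.4767 + 2·16.4924 = 103.7477

L=103.748 wrap1=103.51_deg wrap2=256.49_deg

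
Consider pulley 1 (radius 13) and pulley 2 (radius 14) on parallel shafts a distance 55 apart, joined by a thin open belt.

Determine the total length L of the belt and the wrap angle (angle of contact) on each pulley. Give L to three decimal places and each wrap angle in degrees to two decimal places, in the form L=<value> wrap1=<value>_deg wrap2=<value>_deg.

L=194.841 wrap1=177.92_deg wrap2=182.08_deg

open belt: β = asin((r2−r1)/C) = asin(1/55) = 1.0418°
wrap1 = π − 2β = 177.9164°
wrap2 = π + 2β = 182.0836°
tangent length = C·cosβ = 54.9909
L = r1·wrap1 + r2·wrap2 + 2·C·cosβ = 13·3.1052 + 14·3.1780 + 2·54.9909 = 194.8412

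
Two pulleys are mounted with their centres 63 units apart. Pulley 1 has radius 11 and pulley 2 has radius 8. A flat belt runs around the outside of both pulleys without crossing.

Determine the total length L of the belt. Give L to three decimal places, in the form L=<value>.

L=185.833

open belt: β = asin((r2−r1)/C) = asin(-3/63) = -2.7294°
wrap1 = π − 2β = 185.4588°
wrap2 = π + 2β = 174.5412°
tangent length = C·cosβ = 62.9285
L = r1·wrap1 + r2·wrap2 + 2·C·cosβ = 11·3.2369 + 8·3.0463 + 2·62.9285 = 185.8331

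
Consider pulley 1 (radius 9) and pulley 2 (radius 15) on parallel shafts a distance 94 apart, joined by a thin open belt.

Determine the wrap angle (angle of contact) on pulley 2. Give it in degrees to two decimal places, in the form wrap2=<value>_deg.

open belt: β = asin((r2−r1)/C) = asin(6/94) = 3.6597°
wrap1 = π − 2β = 172.6807°
wrap2 = π + 2β = 187.3193°

wrap2=187.32_deg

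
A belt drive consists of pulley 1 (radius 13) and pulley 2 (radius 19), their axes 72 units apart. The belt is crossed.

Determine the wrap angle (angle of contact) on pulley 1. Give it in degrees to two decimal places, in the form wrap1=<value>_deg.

crossed belt: β = asin((r1+r2)/C) = asin(32/72) = 26.3878°
wrap1 = wrap2 = π + 2β = 232.7756°

wrap1=232.78_deg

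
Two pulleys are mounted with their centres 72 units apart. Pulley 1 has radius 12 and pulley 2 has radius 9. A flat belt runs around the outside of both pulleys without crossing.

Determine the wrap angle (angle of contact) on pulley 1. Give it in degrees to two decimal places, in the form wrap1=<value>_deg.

open belt: β = asin((r2−r1)/C) = asin(-3/72) = -2.3880°
wrap1 = π − 2β = 184.7760°
wrap2 = π + 2β = 175.2240°

wrap1=184.78_deg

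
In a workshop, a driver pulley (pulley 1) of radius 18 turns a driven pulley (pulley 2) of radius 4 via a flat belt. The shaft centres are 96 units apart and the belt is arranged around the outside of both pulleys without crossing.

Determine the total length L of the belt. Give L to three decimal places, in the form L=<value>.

L=263.160

open belt: β = asin((r2−r1)/C) = asin(-14/96) = -8.3855°
wrap1 = π − 2β = 196.7711°
wrap2 = π + 2β = 163.2289°
tangent length = C·cosβ = 94.9737
L = r1·wrap1 + r2·wrap2 + 2·C·cosβ = 18·3.4343 + 4·2.8489 + 2·94.9737 = 263.1603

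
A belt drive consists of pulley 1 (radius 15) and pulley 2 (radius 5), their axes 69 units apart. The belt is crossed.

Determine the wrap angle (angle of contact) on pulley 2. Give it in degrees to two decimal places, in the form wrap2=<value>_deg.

wrap2=213.70_deg

crossed belt: β = asin((r1+r2)/C) = asin(20/69) = 16.8493°
wrap1 = wrap2 = π + 2β = 213.6986°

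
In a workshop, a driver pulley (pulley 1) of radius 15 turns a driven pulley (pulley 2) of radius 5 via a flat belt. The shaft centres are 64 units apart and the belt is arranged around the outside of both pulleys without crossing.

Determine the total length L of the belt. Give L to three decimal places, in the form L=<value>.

L=192.398

open belt: β = asin((r2−r1)/C) = asin(-10/64) = -8.9893°
wrap1 = π − 2β = 197.9786°
wrap2 = π + 2β = 162.0214°
tangent length = C·cosβ = 63.2139
L = r1·wrap1 + r2·wrap2 + 2·C·cosβ = 15·3.4554 + 5·2.8278 + 2·63.2139 = 192.3976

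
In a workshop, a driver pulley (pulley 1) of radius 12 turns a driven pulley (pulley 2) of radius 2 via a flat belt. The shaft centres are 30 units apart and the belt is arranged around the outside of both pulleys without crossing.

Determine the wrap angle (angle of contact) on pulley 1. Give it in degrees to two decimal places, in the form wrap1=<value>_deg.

open belt: β = asin((r2−r1)/C) = asin(-10/30) = -19.4712°
wrap1 = π − 2β = 218.9424°
wrap2 = π + 2β = 141.0576°

wrap1=218.94_deg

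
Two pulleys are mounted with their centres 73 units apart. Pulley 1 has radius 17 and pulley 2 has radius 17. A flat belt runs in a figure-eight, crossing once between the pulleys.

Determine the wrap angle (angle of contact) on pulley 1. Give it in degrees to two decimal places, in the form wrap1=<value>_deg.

wrap1=235.52_deg

crossed belt: β = asin((r1+r2)/C) = asin(34/73) = 27.7590°
wrap1 = wrap2 = π + 2β = 235.5180°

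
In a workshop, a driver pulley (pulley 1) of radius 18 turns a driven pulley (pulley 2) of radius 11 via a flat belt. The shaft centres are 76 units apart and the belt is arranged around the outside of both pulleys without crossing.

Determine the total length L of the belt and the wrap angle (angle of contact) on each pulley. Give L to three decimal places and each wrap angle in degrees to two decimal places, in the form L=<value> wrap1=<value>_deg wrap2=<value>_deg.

open belt: β = asin((r2−r1)/C) = asin(-7/76) = -5.2847°
wrap1 = π − 2β = 190.5695°
wrap2 = π + 2β = 169.4305°
tangent length = C·cosβ = 75.6769
L = r1·wrap1 + r2·wrap2 + 2·C·cosβ = 18·3.3261 + 11·2.9571 + 2·75.6769 = 243.7514

L=243.751 wrap1=190.57_deg wrap2=169.43_deg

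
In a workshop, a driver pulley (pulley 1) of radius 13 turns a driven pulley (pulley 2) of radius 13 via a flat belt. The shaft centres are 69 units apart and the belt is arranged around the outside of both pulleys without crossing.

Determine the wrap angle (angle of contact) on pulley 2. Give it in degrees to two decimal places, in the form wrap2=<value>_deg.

wrap2=180.00_deg

open belt: β = asin((r2−r1)/C) = asin(0/69) = 0.0000°
wrap1 = π − 2β = 180.0000°
wrap2 = π + 2β = 180.0000°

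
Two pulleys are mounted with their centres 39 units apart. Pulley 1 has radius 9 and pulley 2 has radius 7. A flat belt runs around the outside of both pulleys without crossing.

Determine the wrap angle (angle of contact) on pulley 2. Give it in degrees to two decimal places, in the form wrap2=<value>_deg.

wrap2=174.12_deg

open belt: β = asin((r2−r1)/C) = asin(-2/39) = -2.9395°
wrap1 = π − 2β = 185.8791°
wrap2 = π + 2β = 174.1209°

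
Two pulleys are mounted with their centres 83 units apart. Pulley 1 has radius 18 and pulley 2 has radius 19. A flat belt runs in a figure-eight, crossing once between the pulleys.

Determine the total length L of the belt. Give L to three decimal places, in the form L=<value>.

L=299.024

crossed belt: β = asin((r1+r2)/C) = asin(37/83) = 26.4735°
wrap1 = wrap2 = π + 2β = 232.9469°
tangent length = C·cosβ = 74.2967
L = (r1+r2)·wrap + 2·C·cosβ = 37·4.0657 + 2·74.2967 = 299.0240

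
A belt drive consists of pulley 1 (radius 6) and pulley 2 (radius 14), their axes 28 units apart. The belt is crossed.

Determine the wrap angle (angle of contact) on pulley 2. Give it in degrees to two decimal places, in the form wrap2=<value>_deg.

crossed belt: β = asin((r1+r2)/C) = asin(20/28) = 45.5847°
wrap1 = wrap2 = π + 2β = 271.1694°

wrap2=271.17_deg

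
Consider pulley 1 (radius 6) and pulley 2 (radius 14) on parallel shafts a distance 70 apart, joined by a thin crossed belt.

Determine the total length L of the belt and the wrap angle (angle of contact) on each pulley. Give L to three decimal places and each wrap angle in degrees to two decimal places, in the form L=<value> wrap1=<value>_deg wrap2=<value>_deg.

crossed belt: β = asin((r1+r2)/C) = asin(20/70) = 16.6015°
wrap1 = wrap2 = π + 2β = 213.2031°
tangent length = C·cosβ = 67.0820
L = (r1+r2)·wrap + 2·C·cosβ = 20·3.7211 + 2·67.0820 = 208.5860

L=208.586 wrap1=213.20_deg wrap2=213.20_deg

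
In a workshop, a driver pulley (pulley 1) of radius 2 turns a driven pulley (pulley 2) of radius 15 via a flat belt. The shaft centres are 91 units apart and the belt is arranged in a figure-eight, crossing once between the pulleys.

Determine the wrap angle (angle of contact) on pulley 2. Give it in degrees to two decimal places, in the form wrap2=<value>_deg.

crossed belt: β = asin((r1+r2)/C) = asin(17/91) = 10.7669°
wrap1 = wrap2 = π + 2β = 201.5337°

wrap2=201.53_deg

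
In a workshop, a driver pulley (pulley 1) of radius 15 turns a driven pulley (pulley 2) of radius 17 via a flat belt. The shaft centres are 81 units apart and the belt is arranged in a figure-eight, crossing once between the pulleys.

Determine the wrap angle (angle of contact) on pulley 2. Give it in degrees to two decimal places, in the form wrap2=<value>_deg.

crossed belt: β = asin((r1+r2)/C) = asin(32/81) = 23.2698°
wrap1 = wrap2 = π + 2β = 226.5396°

wrap2=226.54_deg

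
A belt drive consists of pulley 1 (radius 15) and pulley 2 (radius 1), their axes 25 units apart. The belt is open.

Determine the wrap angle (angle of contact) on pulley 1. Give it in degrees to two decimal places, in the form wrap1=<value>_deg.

wrap1=248.11_deg

open belt: β = asin((r2−r1)/C) = asin(-14/25) = -34.0558°
wrap1 = π − 2β = 248.1116°
wrap2 = π + 2β = 111.8884°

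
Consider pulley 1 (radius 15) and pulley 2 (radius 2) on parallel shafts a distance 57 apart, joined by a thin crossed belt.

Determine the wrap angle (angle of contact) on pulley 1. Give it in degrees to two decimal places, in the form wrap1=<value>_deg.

crossed belt: β = asin((r1+r2)/C) = asin(17/57) = 17.3523°
wrap1 = wrap2 = π + 2β = 214.7045°

wrap1=214.70_deg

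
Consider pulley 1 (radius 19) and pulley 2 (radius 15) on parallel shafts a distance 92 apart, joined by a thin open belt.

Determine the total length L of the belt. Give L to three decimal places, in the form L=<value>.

L=290.988

open belt: β = asin((r2−r1)/C) = asin(-4/92) = -2.4919°
wrap1 = π − 2β = 184.9838°
wrap2 = π + 2β = 175.0162°
tangent length = C·cosβ = 91.9130
L = r1·wrap1 + r2·wrap2 + 2·C·cosβ = 19·3.2286 + 15·3.0546 + 2·91.9130 = 290.9881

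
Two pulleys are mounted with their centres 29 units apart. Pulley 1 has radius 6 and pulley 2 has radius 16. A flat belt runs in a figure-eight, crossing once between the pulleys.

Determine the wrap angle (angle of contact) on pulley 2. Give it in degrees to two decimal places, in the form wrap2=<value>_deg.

wrap2=278.69_deg

crossed belt: β = asin((r1+r2)/C) = asin(22/29) = 49.3428°
wrap1 = wrap2 = π + 2β = 278.6855°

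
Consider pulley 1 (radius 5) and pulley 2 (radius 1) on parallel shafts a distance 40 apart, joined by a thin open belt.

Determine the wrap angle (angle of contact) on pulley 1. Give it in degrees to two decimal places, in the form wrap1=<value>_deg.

wrap1=191.48_deg

open belt: β = asin((r2−r1)/C) = asin(-4/40) = -5.7392°
wrap1 = π − 2β = 191.4783°
wrap2 = π + 2β = 168.5217°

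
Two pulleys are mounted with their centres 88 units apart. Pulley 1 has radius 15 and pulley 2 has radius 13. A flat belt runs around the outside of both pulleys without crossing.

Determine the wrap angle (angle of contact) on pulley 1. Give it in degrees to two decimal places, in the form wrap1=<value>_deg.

wrap1=182.60_deg

open belt: β = asin((r2−r1)/C) = asin(-2/88) = -1.3023°
wrap1 = π − 2β = 182.6046°
wrap2 = π + 2β = 177.3954°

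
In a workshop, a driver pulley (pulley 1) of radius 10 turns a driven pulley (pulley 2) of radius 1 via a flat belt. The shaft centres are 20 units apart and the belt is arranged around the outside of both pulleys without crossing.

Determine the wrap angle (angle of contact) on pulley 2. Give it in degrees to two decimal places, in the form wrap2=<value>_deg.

open belt: β = asin((r2−r1)/C) = asin(-9/20) = -26.7437°
wrap1 = π − 2β = 233.4874°
wrap2 = π + 2β = 126.5126°

wrap2=126.51_deg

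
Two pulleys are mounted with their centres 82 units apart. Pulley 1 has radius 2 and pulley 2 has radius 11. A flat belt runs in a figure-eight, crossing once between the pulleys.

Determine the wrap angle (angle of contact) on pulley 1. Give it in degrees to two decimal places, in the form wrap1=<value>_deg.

wrap1=198.24_deg

crossed belt: β = asin((r1+r2)/C) = asin(13/82) = 9.1220°
wrap1 = wrap2 = π + 2β = 198.2439°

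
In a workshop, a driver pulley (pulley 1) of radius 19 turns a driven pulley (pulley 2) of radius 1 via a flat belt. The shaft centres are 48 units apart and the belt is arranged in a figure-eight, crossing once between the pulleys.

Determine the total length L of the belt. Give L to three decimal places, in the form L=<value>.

crossed belt: β = asin((r1+r2)/C) = asin(20/48) = 24.6243°
wrap1 = wrap2 = π + 2β = 229.2486°
tangent length = C·cosβ = 43.6348
L = (r1+r2)·wrap + 2·C·cosβ = 20·4.0011 + 2·43.6348 = 167.2926

L=167.293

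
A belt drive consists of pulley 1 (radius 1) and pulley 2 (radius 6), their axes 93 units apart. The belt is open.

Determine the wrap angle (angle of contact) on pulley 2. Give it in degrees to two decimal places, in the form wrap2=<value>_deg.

open belt: β = asin((r2−r1)/C) = asin(5/93) = 3.0819°
wrap1 = π − 2β = 173.8362°
wrap2 = π + 2β = 186.1638°

wrap2=186.16_deg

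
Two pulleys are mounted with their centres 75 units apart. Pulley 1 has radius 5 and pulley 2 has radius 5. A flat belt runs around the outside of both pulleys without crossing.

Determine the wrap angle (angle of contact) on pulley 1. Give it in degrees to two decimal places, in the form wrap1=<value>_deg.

wrap1=180.00_deg

open belt: β = asin((r2−r1)/C) = asin(0/75) = 0.0000°
wrap1 = π − 2β = 180.0000°
wrap2 = π + 2β = 180.0000°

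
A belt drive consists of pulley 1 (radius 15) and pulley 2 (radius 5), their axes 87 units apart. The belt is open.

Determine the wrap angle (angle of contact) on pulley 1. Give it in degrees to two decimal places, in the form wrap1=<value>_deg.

open belt: β = asin((r2−r1)/C) = asin(-10/87) = -6.6003°
wrap1 = π − 2β = 193.2006°
wrap2 = π + 2β = 166.7994°

wrap1=193.20_deg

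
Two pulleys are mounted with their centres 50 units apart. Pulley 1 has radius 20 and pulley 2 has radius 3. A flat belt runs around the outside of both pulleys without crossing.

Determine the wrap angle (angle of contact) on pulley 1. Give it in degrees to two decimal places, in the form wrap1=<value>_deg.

open belt: β = asin((r2−r1)/C) = asin(-17/50) = -19.8769°
wrap1 = π − 2β = 219.7537°
wrap2 = π + 2β = 140.2463°

wrap1=219.75_deg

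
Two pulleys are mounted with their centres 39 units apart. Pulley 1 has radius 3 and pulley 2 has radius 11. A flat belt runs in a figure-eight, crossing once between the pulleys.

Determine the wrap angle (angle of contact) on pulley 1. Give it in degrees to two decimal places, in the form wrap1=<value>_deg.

crossed belt: β = asin((r1+r2)/C) = asin(14/39) = 21.0372°
wrap1 = wrap2 = π + 2β = 222.0744°

wrap1=222.07_deg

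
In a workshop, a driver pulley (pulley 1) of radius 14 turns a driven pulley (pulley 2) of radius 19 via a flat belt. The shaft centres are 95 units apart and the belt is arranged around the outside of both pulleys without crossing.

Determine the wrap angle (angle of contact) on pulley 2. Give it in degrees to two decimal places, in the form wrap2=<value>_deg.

wrap2=186.03_deg

open belt: β = asin((r2−r1)/C) = asin(5/95) = 3.0170°
wrap1 = π − 2β = 173.9661°
wrap2 = π + 2β = 186.0339°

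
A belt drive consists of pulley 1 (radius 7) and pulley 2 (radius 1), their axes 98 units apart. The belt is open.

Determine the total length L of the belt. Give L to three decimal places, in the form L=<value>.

L=221.500

open belt: β = asin((r2−r1)/C) = asin(-6/98) = -3.5101°
wrap1 = π − 2β = 187.0202°
wrap2 = π + 2β = 172.9798°
tangent length = C·cosβ = 97.8162
L = r1·wrap1 + r2·wrap2 + 2·C·cosβ = 7·3.2641 + 1·3.0191 + 2·97.8162 = 221.5002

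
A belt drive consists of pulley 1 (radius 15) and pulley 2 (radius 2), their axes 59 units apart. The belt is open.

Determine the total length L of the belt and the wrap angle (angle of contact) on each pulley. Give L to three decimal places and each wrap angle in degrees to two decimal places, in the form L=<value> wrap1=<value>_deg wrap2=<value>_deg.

L=174.283 wrap1=205.46_deg wrap2=154.54_deg

open belt: β = asin((r2−r1)/C) = asin(-13/59) = -12.7289°
wrap1 = π − 2β = 205.4579°
wrap2 = π + 2β = 154.5421°
tangent length = C·cosβ = 57.5500
L = r1·wrap1 + r2·wrap2 + 2·C·cosβ = 15·3.5859 + 2·2.6973 + 2·57.5500 = 174.2832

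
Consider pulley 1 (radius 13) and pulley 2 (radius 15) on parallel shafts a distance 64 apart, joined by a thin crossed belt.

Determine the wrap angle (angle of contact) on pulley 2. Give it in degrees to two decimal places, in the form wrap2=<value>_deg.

wrap2=231.89_deg

crossed belt: β = asin((r1+r2)/C) = asin(28/64) = 25.9445°
wrap1 = wrap2 = π + 2β = 231.8890°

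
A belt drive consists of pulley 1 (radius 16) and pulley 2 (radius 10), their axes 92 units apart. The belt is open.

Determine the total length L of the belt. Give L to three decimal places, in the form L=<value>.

open belt: β = asin((r2−r1)/C) = asin(-6/92) = -3.7393°
wrap1 = π − 2β = 187.4787°
wrap2 = π + 2β = 172.5213°
tangent length = C·cosβ = 91.8041
L = r1·wrap1 + r2·wrap2 + 2·C·cosβ = 16·3.2721 + 10·3.0111 + 2·91.8041 = 266.0729

L=266.073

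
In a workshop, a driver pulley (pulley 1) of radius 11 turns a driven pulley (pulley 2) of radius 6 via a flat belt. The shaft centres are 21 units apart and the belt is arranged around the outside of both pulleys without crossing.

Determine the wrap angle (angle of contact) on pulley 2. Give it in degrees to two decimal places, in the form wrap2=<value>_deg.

wrap2=152.45_deg

open belt: β = asin((r2−r1)/C) = asin(-5/21) = -13.7741°
wrap1 = π − 2β = 207.5483°
wrap2 = π + 2β = 152.4517°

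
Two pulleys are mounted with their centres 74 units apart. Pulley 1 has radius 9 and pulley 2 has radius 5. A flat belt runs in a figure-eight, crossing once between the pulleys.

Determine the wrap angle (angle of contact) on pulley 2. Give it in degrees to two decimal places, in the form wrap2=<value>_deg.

wrap2=201.81_deg

crossed belt: β = asin((r1+r2)/C) = asin(14/74) = 10.9055°
wrap1 = wrap2 = π + 2β = 201.8109°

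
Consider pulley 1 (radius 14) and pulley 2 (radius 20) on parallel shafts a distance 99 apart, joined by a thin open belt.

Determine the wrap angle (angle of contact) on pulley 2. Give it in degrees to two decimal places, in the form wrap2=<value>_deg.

open belt: β = asin((r2−r1)/C) = asin(6/99) = 3.4746°
wrap1 = π − 2β = 173.0508°
wrap2 = π + 2β = 186.9492°

wrap2=186.95_deg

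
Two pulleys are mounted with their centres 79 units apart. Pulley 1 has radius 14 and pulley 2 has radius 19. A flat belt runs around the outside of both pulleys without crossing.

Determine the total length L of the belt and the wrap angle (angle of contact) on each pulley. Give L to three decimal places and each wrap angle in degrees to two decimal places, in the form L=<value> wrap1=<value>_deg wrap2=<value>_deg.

L=261.989 wrap1=172.74_deg wrap2=187.26_deg

open belt: β = asin((r2−r1)/C) = asin(5/79) = 3.6287°
wrap1 = π − 2β = 172.7425°
wrap2 = π + 2β = 187.2575°
tangent length = C·cosβ = 78.8416
L = r1·wrap1 + r2·wrap2 + 2·C·cosβ = 14·3.0149 + 19·3.2683 + 2·78.8416 = 261.9891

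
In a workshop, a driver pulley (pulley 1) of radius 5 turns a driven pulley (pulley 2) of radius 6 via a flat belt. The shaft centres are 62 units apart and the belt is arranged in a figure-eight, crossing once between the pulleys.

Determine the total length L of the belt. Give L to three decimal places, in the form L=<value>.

L=160.514

crossed belt: β = asin((r1+r2)/C) = asin(11/62) = 10.2195°
wrap1 = wrap2 = π + 2β = 200.4390°
tangent length = C·cosβ = 61.0164
L = (r1+r2)·wrap + 2·C·cosβ = 11·3.4983 + 2·61.0164 = 160.5143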